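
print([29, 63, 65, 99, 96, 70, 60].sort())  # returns None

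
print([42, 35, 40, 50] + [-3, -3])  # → [42, 35, 40, 50, -3, -3]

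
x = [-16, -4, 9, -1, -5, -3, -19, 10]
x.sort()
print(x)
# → [-19, -16, -5, -4, -3, -1, 9, 10]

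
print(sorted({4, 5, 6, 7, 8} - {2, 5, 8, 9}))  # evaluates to [4, 6, 7]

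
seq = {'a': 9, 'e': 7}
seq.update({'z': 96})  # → {'a': 9, 'e': 7, 'z': 96}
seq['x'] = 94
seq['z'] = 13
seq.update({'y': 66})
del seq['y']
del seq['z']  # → {'a': 9, 'e': 7, 'x': 94}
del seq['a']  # {'e': 7, 'x': 94}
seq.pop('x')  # 94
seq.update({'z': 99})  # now {'e': 7, 'z': 99}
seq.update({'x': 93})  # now {'e': 7, 'z': 99, 'x': 93}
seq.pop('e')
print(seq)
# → {'z': 99, 'x': 93}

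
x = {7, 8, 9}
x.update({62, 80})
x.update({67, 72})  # {7, 8, 9, 62, 67, 72, 80}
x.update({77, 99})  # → {7, 8, 9, 62, 67, 72, 77, 80, 99}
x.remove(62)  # {7, 8, 9, 67, 72, 77, 80, 99}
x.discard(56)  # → {7, 8, 9, 67, 72, 77, 80, 99}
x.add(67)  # {7, 8, 9, 67, 72, 77, 80, 99}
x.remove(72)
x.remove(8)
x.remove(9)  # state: {7, 67, 77, 80, 99}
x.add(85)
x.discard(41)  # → {7, 67, 77, 80, 85, 99}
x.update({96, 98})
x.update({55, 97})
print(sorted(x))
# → [7, 55, 67, 77, 80, 85, 96, 97, 98, 99]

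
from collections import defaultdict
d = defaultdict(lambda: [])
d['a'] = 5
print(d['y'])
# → []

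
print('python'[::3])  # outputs ph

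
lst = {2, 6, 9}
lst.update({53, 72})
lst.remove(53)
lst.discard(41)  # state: {2, 6, 9, 72}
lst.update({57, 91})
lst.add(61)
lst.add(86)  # {2, 6, 9, 57, 61, 72, 86, 91}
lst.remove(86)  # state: {2, 6, 9, 57, 61, 72, 91}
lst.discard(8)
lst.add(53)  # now {2, 6, 9, 53, 57, 61, 72, 91}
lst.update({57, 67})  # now {2, 6, 9, 53, 57, 61, 67, 72, 91}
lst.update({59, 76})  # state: {2, 6, 9, 53, 57, 59, 61, 67, 72, 76, 91}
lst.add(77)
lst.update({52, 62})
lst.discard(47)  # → {2, 6, 9, 52, 53, 57, 59, 61, 62, 67, 72, 76, 77, 91}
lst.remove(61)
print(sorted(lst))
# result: [2, 6, 9, 52, 53, 57, 59, 62, 67, 72, 76, 77, 91]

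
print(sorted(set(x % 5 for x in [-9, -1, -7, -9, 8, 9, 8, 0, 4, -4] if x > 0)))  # [3, 4]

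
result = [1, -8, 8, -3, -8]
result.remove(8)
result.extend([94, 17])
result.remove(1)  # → [-8, -3, -8, 94, 17]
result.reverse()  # [17, 94, -8, -3, -8]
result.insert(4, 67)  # [17, 94, -8, -3, 67, -8]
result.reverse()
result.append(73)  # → [-8, 67, -3, -8, 94, 17, 73]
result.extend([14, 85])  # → [-8, 67, -3, -8, 94, 17, 73, 14, 85]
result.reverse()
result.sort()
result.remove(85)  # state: [-8, -8, -3, 14, 17, 67, 73, 94]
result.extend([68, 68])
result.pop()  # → 68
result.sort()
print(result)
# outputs [-8, -8, -3, 14, 17, 67, 68, 73, 94]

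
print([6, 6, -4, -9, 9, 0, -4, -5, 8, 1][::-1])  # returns [1, 8, -5, -4, 0, 9, -9, -4, 6, 6]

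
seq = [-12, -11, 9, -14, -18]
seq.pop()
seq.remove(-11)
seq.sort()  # [-14, -12, 9]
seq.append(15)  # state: [-14, -12, 9, 15]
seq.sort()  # [-14, -12, 9, 15]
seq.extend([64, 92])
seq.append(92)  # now [-14, -12, 9, 15, 64, 92, 92]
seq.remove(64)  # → [-14, -12, 9, 15, 92, 92]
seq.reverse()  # [92, 92, 15, 9, -12, -14]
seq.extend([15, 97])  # [92, 92, 15, 9, -12, -14, 15, 97]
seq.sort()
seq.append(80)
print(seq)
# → [-14, -12, 9, 15, 15, 92, 92, 97, 80]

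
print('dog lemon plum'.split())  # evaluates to ['dog', 'lemon', 'plum']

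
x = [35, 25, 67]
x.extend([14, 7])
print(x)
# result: [35, 25, 67, 14, 7]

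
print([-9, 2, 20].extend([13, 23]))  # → None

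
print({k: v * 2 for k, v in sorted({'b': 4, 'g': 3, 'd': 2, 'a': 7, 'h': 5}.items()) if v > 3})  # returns {'a': 14, 'b': 8, 'h': 10}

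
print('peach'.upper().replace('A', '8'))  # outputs PE8CH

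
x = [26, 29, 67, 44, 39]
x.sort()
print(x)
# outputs [26, 29, 39, 44, 67]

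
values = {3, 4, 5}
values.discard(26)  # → {3, 4, 5}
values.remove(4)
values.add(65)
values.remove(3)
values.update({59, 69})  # {5, 59, 65, 69}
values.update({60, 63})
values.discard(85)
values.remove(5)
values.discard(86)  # {59, 60, 63, 65, 69}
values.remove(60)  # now {59, 63, 65, 69}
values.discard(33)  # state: {59, 63, 65, 69}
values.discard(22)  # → {59, 63, 65, 69}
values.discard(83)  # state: {59, 63, 65, 69}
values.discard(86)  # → {59, 63, 65, 69}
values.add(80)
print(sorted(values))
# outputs [59, 63, 65, 69, 80]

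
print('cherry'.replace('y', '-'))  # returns cherr-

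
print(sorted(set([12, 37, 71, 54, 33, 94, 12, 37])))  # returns [12, 33, 37, 54, 71, 94]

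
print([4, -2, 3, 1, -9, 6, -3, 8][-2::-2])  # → [-3, -9, 3, 4]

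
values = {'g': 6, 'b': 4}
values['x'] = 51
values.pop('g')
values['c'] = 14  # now {'b': 4, 'x': 51, 'c': 14}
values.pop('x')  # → 51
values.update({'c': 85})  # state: {'b': 4, 'c': 85}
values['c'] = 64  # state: {'b': 4, 'c': 64}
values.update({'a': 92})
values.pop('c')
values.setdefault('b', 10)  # 4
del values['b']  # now {'a': 92}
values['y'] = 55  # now {'a': 92, 'y': 55}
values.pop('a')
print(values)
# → {'y': 55}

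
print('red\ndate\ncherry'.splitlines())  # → ['red', 'date', 'cherry']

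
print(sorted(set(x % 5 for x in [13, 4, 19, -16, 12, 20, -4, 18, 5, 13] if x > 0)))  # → [0, 2, 3, 4]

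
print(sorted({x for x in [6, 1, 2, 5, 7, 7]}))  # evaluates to [1, 2, 5, 6, 7]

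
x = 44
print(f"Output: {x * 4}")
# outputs Output: 176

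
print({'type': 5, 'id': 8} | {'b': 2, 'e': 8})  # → {'type': 5, 'id': 8, 'b': 2, 'e': 8}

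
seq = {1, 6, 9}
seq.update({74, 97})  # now {1, 6, 9, 74, 97}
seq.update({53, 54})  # {1, 6, 9, 53, 54, 74, 97}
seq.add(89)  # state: {1, 6, 9, 53, 54, 74, 89, 97}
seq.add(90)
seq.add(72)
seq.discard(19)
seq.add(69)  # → {1, 6, 9, 53, 54, 69, 72, 74, 89, 90, 97}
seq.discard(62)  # {1, 6, 9, 53, 54, 69, 72, 74, 89, 90, 97}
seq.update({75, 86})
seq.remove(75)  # {1, 6, 9, 53, 54, 69, 72, 74, 86, 89, 90, 97}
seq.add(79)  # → {1, 6, 9, 53, 54, 69, 72, 74, 79, 86, 89, 90, 97}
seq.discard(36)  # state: {1, 6, 9, 53, 54, 69, 72, 74, 79, 86, 89, 90, 97}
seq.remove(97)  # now {1, 6, 9, 53, 54, 69, 72, 74, 79, 86, 89, 90}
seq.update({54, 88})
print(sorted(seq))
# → [1, 6, 9, 53, 54, 69, 72, 74, 79, 86, 88, 89, 90]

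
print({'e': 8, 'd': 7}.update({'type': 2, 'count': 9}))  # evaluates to None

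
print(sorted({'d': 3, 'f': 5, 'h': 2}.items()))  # [('d', 3), ('f', 5), ('h', 2)]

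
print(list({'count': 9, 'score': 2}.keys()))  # ['count', 'score']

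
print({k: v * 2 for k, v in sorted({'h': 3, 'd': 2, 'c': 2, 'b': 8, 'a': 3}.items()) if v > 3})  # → {'b': 16}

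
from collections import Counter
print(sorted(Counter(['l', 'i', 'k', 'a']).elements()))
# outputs ['a', 'i', 'k', 'l']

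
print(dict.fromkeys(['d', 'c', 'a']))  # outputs {'d': None, 'c': None, 'a': None}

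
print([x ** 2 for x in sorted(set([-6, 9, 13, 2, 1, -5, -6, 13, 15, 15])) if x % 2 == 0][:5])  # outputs [36, 4]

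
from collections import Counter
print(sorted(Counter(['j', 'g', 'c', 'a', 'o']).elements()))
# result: ['a', 'c', 'g', 'j', 'o']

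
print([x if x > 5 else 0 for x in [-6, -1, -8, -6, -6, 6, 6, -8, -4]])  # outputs [0, 0, 0, 0, 0, 6, 6, 0, 0]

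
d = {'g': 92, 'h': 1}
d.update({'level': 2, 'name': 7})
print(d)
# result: {'g': 92, 'h': 1, 'level': 2, 'name': 7}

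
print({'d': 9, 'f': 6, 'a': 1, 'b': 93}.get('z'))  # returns None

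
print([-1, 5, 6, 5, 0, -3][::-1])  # [-3, 0, 5, 6, 5, -1]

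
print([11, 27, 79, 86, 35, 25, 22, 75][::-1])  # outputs [75, 22, 25, 35, 86, 79, 27, 11]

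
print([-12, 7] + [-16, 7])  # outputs [-12, 7, -16, 7]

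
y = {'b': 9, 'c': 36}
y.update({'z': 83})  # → {'b': 9, 'c': 36, 'z': 83}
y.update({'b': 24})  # {'b': 24, 'c': 36, 'z': 83}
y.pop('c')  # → 36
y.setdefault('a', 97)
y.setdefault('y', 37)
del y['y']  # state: {'b': 24, 'z': 83, 'a': 97}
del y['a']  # {'b': 24, 'z': 83}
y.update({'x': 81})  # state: {'b': 24, 'z': 83, 'x': 81}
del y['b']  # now {'z': 83, 'x': 81}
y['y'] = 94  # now {'z': 83, 'x': 81, 'y': 94}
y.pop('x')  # 81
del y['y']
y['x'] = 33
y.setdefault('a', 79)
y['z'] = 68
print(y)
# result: {'z': 68, 'x': 33, 'a': 79}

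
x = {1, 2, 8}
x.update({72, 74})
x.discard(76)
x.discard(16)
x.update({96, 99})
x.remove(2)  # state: {1, 8, 72, 74, 96, 99}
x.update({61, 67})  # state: {1, 8, 61, 67, 72, 74, 96, 99}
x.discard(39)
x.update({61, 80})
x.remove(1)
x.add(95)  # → {8, 61, 67, 72, 74, 80, 95, 96, 99}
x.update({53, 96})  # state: {8, 53, 61, 67, 72, 74, 80, 95, 96, 99}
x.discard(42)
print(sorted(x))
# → [8, 53, 61, 67, 72, 74, 80, 95, 96, 99]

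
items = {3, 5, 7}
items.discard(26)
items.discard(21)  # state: {3, 5, 7}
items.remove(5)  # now {3, 7}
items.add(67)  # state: {3, 7, 67}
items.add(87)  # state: {3, 7, 67, 87}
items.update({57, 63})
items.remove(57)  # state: {3, 7, 63, 67, 87}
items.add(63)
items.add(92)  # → {3, 7, 63, 67, 87, 92}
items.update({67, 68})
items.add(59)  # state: {3, 7, 59, 63, 67, 68, 87, 92}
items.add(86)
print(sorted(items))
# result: [3, 7, 59, 63, 67, 68, 86, 87, 92]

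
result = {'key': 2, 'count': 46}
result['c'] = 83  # {'key': 2, 'count': 46, 'c': 83}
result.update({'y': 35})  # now {'key': 2, 'count': 46, 'c': 83, 'y': 35}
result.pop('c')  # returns 83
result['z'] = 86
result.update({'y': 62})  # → {'key': 2, 'count': 46, 'y': 62, 'z': 86}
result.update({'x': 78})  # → {'key': 2, 'count': 46, 'y': 62, 'z': 86, 'x': 78}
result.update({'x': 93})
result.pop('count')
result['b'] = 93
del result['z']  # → {'key': 2, 'y': 62, 'x': 93, 'b': 93}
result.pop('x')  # 93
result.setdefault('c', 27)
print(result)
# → {'key': 2, 'y': 62, 'b': 93, 'c': 27}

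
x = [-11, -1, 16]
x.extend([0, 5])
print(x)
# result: [-11, -1, 16, 0, 5]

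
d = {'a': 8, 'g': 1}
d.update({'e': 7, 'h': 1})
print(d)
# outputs {'a': 8, 'g': 1, 'e': 7, 'h': 1}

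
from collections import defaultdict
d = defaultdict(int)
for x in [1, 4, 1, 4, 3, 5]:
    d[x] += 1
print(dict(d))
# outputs {1: 2, 4: 2, 3: 1, 5: 1}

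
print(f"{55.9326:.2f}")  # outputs 55.93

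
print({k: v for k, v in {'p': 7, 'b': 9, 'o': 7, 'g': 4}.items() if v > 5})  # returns {'p': 7, 'b': 9, 'o': 7}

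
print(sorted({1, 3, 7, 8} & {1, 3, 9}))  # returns [1, 3]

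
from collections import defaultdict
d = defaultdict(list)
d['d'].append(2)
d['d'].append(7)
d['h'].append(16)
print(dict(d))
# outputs {'d': [2, 7], 'h': [16]}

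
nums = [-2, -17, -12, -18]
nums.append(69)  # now [-2, -17, -12, -18, 69]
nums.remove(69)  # [-2, -17, -12, -18]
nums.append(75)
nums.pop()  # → 75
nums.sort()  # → [-18, -17, -12, -2]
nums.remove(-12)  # [-18, -17, -2]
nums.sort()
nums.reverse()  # [-2, -17, -18]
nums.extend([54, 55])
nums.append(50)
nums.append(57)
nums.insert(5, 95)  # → [-2, -17, -18, 54, 55, 95, 50, 57]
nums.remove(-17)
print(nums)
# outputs [-2, -18, 54, 55, 95, 50, 57]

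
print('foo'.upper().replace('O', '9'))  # F99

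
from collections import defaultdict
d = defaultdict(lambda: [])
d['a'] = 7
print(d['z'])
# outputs []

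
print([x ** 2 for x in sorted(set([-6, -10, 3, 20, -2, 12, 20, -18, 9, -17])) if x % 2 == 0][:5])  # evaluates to [324, 100, 36, 4, 144]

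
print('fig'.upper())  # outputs FIG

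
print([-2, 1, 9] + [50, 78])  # [-2, 1, 9, 50, 78]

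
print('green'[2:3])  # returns e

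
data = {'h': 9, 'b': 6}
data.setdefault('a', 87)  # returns 87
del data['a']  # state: {'h': 9, 'b': 6}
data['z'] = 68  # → {'h': 9, 'b': 6, 'z': 68}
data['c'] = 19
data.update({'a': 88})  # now {'h': 9, 'b': 6, 'z': 68, 'c': 19, 'a': 88}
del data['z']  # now {'h': 9, 'b': 6, 'c': 19, 'a': 88}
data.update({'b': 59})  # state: {'h': 9, 'b': 59, 'c': 19, 'a': 88}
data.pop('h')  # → 9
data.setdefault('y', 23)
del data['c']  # {'b': 59, 'a': 88, 'y': 23}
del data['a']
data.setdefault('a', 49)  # 49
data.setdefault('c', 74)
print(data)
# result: {'b': 59, 'y': 23, 'a': 49, 'c': 74}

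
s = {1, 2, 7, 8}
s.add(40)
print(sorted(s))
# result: [1, 2, 7, 8, 40]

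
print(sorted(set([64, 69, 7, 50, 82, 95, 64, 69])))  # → [7, 50, 64, 69, 82, 95]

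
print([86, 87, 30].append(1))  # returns None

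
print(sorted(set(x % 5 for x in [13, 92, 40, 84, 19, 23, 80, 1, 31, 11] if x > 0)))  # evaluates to [0, 1, 2, 3, 4]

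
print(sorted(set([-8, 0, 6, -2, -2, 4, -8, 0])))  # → [-8, -2, 0, 4, 6]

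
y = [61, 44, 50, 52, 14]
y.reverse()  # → [14, 52, 50, 44, 61]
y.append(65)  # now [14, 52, 50, 44, 61, 65]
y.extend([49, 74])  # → [14, 52, 50, 44, 61, 65, 49, 74]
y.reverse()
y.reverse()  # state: [14, 52, 50, 44, 61, 65, 49, 74]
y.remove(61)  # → [14, 52, 50, 44, 65, 49, 74]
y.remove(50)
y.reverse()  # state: [74, 49, 65, 44, 52, 14]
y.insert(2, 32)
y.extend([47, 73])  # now [74, 49, 32, 65, 44, 52, 14, 47, 73]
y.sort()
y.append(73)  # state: [14, 32, 44, 47, 49, 52, 65, 73, 74, 73]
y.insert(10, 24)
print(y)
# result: [14, 32, 44, 47, 49, 52, 65, 73, 74, 73, 24]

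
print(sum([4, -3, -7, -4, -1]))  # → -11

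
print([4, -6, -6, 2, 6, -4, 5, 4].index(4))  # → 0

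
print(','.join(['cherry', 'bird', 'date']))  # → cherry,bird,date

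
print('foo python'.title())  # Foo Python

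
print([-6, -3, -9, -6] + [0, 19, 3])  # [-6, -3, -9, -6, 0, 19, 3]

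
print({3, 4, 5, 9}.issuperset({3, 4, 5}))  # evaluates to True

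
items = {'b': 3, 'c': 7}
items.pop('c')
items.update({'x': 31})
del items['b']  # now {'x': 31}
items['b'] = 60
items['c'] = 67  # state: {'x': 31, 'b': 60, 'c': 67}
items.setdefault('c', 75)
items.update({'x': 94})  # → {'x': 94, 'b': 60, 'c': 67}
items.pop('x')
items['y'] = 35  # {'b': 60, 'c': 67, 'y': 35}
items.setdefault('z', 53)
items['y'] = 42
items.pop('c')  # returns 67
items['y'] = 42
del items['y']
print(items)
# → {'b': 60, 'z': 53}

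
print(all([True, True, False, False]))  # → False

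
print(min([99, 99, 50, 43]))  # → 43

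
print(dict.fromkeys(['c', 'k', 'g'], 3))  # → {'c': 3, 'k': 3, 'g': 3}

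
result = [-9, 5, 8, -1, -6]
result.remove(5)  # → [-9, 8, -1, -6]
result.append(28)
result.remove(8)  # [-9, -1, -6, 28]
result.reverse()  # [28, -6, -1, -9]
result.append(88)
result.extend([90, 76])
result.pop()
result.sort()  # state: [-9, -6, -1, 28, 88, 90]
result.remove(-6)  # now [-9, -1, 28, 88, 90]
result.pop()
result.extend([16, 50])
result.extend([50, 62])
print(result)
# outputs [-9, -1, 28, 88, 16, 50, 50, 62]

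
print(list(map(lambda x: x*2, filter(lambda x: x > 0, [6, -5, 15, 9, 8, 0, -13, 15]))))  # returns [12, 30, 18, 16, 30]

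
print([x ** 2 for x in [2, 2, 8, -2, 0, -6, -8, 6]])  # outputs [4, 4, 64, 4, 0, 36, 64, 36]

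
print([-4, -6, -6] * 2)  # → [-4, -6, -6, -4, -6, -6]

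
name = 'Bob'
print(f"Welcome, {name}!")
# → Welcome, Bob!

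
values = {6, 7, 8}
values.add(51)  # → {6, 7, 8, 51}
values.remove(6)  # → {7, 8, 51}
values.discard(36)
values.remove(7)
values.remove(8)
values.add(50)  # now {50, 51}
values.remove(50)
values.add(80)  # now {51, 80}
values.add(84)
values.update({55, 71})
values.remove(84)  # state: {51, 55, 71, 80}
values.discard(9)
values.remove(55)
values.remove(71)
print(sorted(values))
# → [51, 80]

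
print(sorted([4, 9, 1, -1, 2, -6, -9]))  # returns [-9, -6, -1, 1, 2, 4, 9]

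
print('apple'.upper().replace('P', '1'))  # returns A11LE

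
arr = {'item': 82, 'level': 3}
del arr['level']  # {'item': 82}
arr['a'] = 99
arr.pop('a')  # 99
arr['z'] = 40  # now {'item': 82, 'z': 40}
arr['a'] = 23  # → {'item': 82, 'z': 40, 'a': 23}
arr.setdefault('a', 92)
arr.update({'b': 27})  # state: {'item': 82, 'z': 40, 'a': 23, 'b': 27}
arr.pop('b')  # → 27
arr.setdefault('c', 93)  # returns 93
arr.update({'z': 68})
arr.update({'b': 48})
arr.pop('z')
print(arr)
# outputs {'item': 82, 'a': 23, 'c': 93, 'b': 48}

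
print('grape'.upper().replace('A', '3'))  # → GR3PE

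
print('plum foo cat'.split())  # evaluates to ['plum', 'foo', 'cat']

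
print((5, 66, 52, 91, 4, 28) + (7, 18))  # (5, 66, 52, 91, 4, 28, 7, 18)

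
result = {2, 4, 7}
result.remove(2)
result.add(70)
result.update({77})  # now {4, 7, 70, 77}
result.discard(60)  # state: {4, 7, 70, 77}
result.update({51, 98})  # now {4, 7, 51, 70, 77, 98}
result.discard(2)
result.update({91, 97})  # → {4, 7, 51, 70, 77, 91, 97, 98}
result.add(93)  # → {4, 7, 51, 70, 77, 91, 93, 97, 98}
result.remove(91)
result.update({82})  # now {4, 7, 51, 70, 77, 82, 93, 97, 98}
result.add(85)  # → {4, 7, 51, 70, 77, 82, 85, 93, 97, 98}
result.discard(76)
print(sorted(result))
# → [4, 7, 51, 70, 77, 82, 85, 93, 97, 98]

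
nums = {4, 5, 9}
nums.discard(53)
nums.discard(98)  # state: {4, 5, 9}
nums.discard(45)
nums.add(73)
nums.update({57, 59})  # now {4, 5, 9, 57, 59, 73}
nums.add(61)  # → {4, 5, 9, 57, 59, 61, 73}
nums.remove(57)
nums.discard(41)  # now {4, 5, 9, 59, 61, 73}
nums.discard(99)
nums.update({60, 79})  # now {4, 5, 9, 59, 60, 61, 73, 79}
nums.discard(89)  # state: {4, 5, 9, 59, 60, 61, 73, 79}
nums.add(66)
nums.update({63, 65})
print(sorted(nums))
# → [4, 5, 9, 59, 60, 61, 63, 65, 66, 73, 79]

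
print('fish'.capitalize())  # Fish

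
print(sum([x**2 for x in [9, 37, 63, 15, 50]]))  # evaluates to 8144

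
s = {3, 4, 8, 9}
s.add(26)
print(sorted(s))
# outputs [3, 4, 8, 9, 26]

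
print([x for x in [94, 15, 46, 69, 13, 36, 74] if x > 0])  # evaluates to [94, 15, 46, 69, 13, 36, 74]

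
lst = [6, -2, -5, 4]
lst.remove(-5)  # [6, -2, 4]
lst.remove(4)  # [6, -2]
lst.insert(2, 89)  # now [6, -2, 89]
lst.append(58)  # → [6, -2, 89, 58]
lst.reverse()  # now [58, 89, -2, 6]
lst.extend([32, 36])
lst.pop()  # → 36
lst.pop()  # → 32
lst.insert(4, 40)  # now [58, 89, -2, 6, 40]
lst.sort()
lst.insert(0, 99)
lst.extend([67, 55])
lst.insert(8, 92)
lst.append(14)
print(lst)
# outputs [99, -2, 6, 40, 58, 89, 67, 55, 92, 14]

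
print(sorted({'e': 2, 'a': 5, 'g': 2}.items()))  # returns [('a', 5), ('e', 2), ('g', 2)]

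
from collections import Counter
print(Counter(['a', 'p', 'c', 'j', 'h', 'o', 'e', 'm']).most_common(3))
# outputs [('a', 1), ('p', 1), ('c', 1)]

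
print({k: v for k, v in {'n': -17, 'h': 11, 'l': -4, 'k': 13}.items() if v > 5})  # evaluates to {'h': 11, 'k': 13}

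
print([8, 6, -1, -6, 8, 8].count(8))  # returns 3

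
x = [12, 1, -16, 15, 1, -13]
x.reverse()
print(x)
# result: [-13, 1, 15, -16, 1, 12]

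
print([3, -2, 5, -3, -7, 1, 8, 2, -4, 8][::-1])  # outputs [8, -4, 2, 8, 1, -7, -3, 5, -2, 3]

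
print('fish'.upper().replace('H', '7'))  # FIS7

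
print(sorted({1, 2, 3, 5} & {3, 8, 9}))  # [3]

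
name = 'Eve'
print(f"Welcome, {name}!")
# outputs Welcome, Eve!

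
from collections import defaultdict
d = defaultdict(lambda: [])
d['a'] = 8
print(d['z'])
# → []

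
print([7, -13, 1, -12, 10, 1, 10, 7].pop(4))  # 10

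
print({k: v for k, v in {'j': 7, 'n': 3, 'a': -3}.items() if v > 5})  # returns {'j': 7}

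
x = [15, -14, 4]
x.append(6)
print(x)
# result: [15, -14, 4, 6]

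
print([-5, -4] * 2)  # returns [-5, -4, -5, -4]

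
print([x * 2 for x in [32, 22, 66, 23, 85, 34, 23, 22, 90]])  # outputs [64, 44, 132, 46, 170, 68, 46, 44, 180]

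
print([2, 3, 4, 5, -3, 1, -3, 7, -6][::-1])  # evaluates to [-6, 7, -3, 1, -3, 5, 4, 3, 2]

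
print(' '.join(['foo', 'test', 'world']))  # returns foo test world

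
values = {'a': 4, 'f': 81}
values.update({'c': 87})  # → {'a': 4, 'f': 81, 'c': 87}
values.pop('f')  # 81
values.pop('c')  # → 87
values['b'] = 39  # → {'a': 4, 'b': 39}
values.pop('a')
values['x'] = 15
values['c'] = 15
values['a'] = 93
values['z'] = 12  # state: {'b': 39, 'x': 15, 'c': 15, 'a': 93, 'z': 12}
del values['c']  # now {'b': 39, 'x': 15, 'a': 93, 'z': 12}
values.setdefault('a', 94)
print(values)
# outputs {'b': 39, 'x': 15, 'a': 93, 'z': 12}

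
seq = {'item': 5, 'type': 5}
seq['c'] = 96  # {'item': 5, 'type': 5, 'c': 96}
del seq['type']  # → {'item': 5, 'c': 96}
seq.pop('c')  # 96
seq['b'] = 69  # {'item': 5, 'b': 69}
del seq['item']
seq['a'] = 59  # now {'b': 69, 'a': 59}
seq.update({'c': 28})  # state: {'b': 69, 'a': 59, 'c': 28}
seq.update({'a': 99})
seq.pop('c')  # 28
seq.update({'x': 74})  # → {'b': 69, 'a': 99, 'x': 74}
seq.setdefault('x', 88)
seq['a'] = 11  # {'b': 69, 'a': 11, 'x': 74}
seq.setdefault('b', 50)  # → 69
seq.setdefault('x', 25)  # 74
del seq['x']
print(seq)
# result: {'b': 69, 'a': 11}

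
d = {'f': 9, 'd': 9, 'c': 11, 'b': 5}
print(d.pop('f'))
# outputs 9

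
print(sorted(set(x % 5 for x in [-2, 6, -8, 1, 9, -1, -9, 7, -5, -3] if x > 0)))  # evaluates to [1, 2, 4]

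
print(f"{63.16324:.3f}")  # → 63.163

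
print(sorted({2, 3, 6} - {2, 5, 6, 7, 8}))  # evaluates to [3]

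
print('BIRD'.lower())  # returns bird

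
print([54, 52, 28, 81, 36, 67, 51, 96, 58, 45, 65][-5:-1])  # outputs [51, 96, 58, 45]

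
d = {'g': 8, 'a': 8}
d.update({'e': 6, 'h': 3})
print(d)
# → {'g': 8, 'a': 8, 'e': 6, 'h': 3}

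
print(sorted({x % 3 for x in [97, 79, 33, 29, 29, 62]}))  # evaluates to [0, 1, 2]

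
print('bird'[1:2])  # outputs i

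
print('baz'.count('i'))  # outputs 0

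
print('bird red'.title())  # Bird Red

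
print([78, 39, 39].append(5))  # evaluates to None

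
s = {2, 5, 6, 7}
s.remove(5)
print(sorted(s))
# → [2, 6, 7]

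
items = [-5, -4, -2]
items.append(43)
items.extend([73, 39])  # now [-5, -4, -2, 43, 73, 39]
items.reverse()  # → [39, 73, 43, -2, -4, -5]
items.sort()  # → [-5, -4, -2, 39, 43, 73]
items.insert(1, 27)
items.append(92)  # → [-5, 27, -4, -2, 39, 43, 73, 92]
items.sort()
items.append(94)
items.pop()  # 94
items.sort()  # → [-5, -4, -2, 27, 39, 43, 73, 92]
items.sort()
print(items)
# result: [-5, -4, -2, 27, 39, 43, 73, 92]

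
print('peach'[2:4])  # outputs ac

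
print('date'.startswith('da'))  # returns True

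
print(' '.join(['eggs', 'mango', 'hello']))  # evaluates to eggs mango hello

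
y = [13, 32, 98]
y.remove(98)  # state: [13, 32]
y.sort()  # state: [13, 32]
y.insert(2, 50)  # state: [13, 32, 50]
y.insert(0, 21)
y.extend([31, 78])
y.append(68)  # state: [21, 13, 32, 50, 31, 78, 68]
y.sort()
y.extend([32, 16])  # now [13, 21, 31, 32, 50, 68, 78, 32, 16]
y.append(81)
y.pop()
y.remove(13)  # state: [21, 31, 32, 50, 68, 78, 32, 16]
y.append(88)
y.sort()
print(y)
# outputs [16, 21, 31, 32, 32, 50, 68, 78, 88]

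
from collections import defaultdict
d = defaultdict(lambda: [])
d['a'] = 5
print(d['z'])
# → []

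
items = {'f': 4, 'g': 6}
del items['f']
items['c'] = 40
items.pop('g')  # 6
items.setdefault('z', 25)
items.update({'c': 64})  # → {'c': 64, 'z': 25}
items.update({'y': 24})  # {'c': 64, 'z': 25, 'y': 24}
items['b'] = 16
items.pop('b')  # 16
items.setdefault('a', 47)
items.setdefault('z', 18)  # 25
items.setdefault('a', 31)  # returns 47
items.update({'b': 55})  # {'c': 64, 'z': 25, 'y': 24, 'a': 47, 'b': 55}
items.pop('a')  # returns 47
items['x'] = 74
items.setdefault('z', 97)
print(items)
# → {'c': 64, 'z': 25, 'y': 24, 'b': 55, 'x': 74}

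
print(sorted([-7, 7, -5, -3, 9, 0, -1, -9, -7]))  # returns [-9, -7, -7, -5, -3, -1, 0, 7, 9]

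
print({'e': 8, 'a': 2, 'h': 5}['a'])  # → 2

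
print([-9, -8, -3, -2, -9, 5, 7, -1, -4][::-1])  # [-4, -1, 7, 5, -9, -2, -3, -8, -9]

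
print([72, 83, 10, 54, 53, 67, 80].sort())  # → None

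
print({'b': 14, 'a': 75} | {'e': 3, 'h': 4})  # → {'b': 14, 'a': 75, 'e': 3, 'h': 4}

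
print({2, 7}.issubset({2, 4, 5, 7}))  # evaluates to True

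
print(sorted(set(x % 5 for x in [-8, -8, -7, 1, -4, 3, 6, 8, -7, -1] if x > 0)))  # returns [1, 3]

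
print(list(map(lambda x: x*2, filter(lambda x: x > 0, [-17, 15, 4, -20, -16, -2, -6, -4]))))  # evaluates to [30, 8]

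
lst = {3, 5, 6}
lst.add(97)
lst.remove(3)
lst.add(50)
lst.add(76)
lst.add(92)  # {5, 6, 50, 76, 92, 97}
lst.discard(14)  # {5, 6, 50, 76, 92, 97}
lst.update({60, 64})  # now {5, 6, 50, 60, 64, 76, 92, 97}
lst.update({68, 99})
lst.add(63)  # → {5, 6, 50, 60, 63, 64, 68, 76, 92, 97, 99}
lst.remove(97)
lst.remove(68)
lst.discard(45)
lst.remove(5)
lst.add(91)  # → {6, 50, 60, 63, 64, 76, 91, 92, 99}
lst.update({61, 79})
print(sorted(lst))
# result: [6, 50, 60, 61, 63, 64, 76, 79, 91, 92, 99]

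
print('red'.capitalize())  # Red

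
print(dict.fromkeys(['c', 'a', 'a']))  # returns {'c': None, 'a': None}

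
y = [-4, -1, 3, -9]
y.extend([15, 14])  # [-4, -1, 3, -9, 15, 14]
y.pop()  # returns 14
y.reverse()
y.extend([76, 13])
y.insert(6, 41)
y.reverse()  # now [13, 41, 76, -4, -1, 3, -9, 15]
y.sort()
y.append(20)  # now [-9, -4, -1, 3, 13, 15, 41, 76, 20]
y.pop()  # 20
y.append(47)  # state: [-9, -4, -1, 3, 13, 15, 41, 76, 47]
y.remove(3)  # [-9, -4, -1, 13, 15, 41, 76, 47]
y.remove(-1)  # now [-9, -4, 13, 15, 41, 76, 47]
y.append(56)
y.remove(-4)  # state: [-9, 13, 15, 41, 76, 47, 56]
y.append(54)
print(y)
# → [-9, 13, 15, 41, 76, 47, 56, 54]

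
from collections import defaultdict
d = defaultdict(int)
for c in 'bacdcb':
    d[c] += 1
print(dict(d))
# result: {'b': 2, 'a': 1, 'c': 2, 'd': 1}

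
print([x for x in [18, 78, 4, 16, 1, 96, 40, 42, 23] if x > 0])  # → [18, 78, 4, 16, 1, 96, 40, 42, 23]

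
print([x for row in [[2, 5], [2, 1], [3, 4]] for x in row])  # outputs [2, 5, 2, 1, 3, 4]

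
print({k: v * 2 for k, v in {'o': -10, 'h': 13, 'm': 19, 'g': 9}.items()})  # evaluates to {'o': -20, 'h': 26, 'm': 38, 'g': 18}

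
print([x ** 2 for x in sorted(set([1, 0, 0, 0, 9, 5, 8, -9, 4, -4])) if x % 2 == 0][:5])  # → [16, 0, 16, 64]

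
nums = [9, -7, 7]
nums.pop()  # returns 7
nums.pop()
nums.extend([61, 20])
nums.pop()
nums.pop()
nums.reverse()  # [9]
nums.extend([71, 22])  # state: [9, 71, 22]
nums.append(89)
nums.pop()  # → 89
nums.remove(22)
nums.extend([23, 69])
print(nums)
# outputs [9, 71, 23, 69]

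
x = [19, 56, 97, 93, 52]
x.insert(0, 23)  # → [23, 19, 56, 97, 93, 52]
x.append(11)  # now [23, 19, 56, 97, 93, 52, 11]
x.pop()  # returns 11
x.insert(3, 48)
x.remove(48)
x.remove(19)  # [23, 56, 97, 93, 52]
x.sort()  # [23, 52, 56, 93, 97]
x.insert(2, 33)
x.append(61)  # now [23, 52, 33, 56, 93, 97, 61]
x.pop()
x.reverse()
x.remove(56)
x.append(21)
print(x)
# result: [97, 93, 33, 52, 23, 21]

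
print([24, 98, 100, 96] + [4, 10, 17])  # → [24, 98, 100, 96, 4, 10, 17]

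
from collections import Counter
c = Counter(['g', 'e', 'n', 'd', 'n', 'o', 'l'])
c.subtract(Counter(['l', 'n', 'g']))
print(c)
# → Counter({'e': 1, 'n': 1, 'd': 1, 'o': 1, 'g': 0, 'l': 0})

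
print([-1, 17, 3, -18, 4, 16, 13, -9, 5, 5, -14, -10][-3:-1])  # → [5, -14]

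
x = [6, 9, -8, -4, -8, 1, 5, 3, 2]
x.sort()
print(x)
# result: [-8, -8, -4, 1, 2, 3, 5, 6, 9]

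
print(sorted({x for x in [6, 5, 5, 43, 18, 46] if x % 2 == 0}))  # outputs [6, 18, 46]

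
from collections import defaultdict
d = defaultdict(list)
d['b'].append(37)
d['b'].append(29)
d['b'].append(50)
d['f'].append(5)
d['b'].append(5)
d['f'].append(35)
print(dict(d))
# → {'b': [37, 29, 50, 5], 'f': [5, 35]}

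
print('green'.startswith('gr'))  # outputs True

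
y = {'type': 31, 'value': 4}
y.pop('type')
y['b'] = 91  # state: {'value': 4, 'b': 91}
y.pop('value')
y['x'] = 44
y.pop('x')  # 44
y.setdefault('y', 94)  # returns 94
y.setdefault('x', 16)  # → 16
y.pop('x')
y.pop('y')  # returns 94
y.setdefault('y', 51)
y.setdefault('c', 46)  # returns 46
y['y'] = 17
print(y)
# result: {'b': 91, 'y': 17, 'c': 46}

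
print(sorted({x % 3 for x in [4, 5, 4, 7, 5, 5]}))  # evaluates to [1, 2]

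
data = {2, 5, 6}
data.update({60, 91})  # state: {2, 5, 6, 60, 91}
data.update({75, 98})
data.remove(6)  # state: {2, 5, 60, 75, 91, 98}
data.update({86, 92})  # {2, 5, 60, 75, 86, 91, 92, 98}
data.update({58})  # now {2, 5, 58, 60, 75, 86, 91, 92, 98}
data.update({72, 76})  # {2, 5, 58, 60, 72, 75, 76, 86, 91, 92, 98}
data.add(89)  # {2, 5, 58, 60, 72, 75, 76, 86, 89, 91, 92, 98}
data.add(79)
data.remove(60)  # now {2, 5, 58, 72, 75, 76, 79, 86, 89, 91, 92, 98}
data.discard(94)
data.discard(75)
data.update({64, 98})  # {2, 5, 58, 64, 72, 76, 79, 86, 89, 91, 92, 98}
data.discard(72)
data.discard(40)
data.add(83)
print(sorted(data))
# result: [2, 5, 58, 64, 76, 79, 83, 86, 89, 91, 92, 98]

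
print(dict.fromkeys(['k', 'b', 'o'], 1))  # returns {'k': 1, 'b': 1, 'o': 1}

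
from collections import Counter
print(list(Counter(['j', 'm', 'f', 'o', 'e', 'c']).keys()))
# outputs ['j', 'm', 'f', 'o', 'e', 'c']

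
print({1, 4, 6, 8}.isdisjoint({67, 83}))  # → True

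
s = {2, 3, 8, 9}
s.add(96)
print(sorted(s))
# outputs [2, 3, 8, 9, 96]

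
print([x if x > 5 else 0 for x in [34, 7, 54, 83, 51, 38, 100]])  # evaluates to [34, 7, 54, 83, 51, 38, 100]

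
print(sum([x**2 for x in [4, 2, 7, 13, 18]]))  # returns 562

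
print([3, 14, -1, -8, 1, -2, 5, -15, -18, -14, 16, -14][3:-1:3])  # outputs [-8, 5, -14]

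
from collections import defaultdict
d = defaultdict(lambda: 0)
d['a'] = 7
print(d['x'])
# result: 0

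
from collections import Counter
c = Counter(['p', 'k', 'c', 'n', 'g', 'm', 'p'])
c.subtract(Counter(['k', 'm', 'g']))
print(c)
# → Counter({'p': 2, 'c': 1, 'n': 1, 'k': 0, 'g': 0, 'm': 0})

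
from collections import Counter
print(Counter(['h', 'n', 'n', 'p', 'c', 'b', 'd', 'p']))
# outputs Counter({'n': 2, 'p': 2, 'h': 1, 'c': 1, 'b': 1, 'd': 1})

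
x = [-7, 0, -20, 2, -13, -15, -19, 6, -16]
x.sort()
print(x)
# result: [-20, -19, -16, -15, -13, -7, 0, 2, 6]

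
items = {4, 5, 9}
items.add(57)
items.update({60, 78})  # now {4, 5, 9, 57, 60, 78}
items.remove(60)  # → {4, 5, 9, 57, 78}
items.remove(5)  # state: {4, 9, 57, 78}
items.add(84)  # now {4, 9, 57, 78, 84}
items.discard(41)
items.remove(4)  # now {9, 57, 78, 84}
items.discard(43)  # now {9, 57, 78, 84}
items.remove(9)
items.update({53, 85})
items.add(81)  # {53, 57, 78, 81, 84, 85}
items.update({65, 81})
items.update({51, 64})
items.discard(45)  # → {51, 53, 57, 64, 65, 78, 81, 84, 85}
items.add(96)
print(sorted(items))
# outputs [51, 53, 57, 64, 65, 78, 81, 84, 85, 96]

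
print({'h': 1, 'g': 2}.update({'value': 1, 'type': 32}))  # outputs None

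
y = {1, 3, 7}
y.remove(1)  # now {3, 7}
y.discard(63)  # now {3, 7}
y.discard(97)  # {3, 7}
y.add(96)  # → {3, 7, 96}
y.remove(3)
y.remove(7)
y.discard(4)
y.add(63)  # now {63, 96}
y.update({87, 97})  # {63, 87, 96, 97}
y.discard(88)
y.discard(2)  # {63, 87, 96, 97}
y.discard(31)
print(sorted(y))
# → [63, 87, 96, 97]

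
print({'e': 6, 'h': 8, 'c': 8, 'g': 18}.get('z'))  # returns None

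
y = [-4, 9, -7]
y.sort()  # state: [-7, -4, 9]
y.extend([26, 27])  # [-7, -4, 9, 26, 27]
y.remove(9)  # [-7, -4, 26, 27]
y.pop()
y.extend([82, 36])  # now [-7, -4, 26, 82, 36]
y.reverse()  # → [36, 82, 26, -4, -7]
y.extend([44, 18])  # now [36, 82, 26, -4, -7, 44, 18]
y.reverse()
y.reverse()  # [36, 82, 26, -4, -7, 44, 18]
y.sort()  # [-7, -4, 18, 26, 36, 44, 82]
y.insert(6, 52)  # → [-7, -4, 18, 26, 36, 44, 52, 82]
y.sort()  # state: [-7, -4, 18, 26, 36, 44, 52, 82]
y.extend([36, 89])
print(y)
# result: [-7, -4, 18, 26, 36, 44, 52, 82, 36, 89]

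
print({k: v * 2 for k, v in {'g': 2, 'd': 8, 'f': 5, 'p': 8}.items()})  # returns {'g': 4, 'd': 16, 'f': 10, 'p': 16}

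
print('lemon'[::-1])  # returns nomel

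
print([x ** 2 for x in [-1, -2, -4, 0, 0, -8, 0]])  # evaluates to [1, 4, 16, 0, 0, 64, 0]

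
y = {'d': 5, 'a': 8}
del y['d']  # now {'a': 8}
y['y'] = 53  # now {'a': 8, 'y': 53}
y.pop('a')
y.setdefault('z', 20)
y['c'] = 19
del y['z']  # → {'y': 53, 'c': 19}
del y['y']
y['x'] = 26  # {'c': 19, 'x': 26}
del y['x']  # {'c': 19}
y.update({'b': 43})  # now {'c': 19, 'b': 43}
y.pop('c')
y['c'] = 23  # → {'b': 43, 'c': 23}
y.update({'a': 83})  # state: {'b': 43, 'c': 23, 'a': 83}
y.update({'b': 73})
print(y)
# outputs {'b': 73, 'c': 23, 'a': 83}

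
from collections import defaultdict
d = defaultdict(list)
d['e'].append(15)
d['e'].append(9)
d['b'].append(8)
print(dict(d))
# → {'e': [15, 9], 'b': [8]}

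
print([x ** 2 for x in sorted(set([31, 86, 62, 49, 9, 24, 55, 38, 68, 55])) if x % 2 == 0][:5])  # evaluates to [576, 1444, 3844, 4624, 7396]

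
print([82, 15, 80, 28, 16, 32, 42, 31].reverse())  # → None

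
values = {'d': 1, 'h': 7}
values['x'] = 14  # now {'d': 1, 'h': 7, 'x': 14}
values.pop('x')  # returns 14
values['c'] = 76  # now {'d': 1, 'h': 7, 'c': 76}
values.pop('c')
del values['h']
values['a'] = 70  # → {'d': 1, 'a': 70}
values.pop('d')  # 1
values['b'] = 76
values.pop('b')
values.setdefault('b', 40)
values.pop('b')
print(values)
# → {'a': 70}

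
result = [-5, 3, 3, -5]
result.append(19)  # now [-5, 3, 3, -5, 19]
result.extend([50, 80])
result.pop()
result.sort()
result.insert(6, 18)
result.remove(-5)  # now [-5, 3, 3, 19, 50, 18]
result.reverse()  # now [18, 50, 19, 3, 3, -5]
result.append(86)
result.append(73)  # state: [18, 50, 19, 3, 3, -5, 86, 73]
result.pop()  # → 73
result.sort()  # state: [-5, 3, 3, 18, 19, 50, 86]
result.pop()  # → 86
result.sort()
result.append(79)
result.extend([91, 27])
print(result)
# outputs [-5, 3, 3, 18, 19, 50, 79, 91, 27]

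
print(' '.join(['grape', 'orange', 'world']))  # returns grape orange world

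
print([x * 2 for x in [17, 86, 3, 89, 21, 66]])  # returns [34, 172, 6, 178, 42, 132]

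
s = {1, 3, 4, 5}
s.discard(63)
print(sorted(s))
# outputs [1, 3, 4, 5]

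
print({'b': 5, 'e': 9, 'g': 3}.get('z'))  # None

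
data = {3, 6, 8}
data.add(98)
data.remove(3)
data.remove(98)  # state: {6, 8}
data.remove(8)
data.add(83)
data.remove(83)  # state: {6}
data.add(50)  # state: {6, 50}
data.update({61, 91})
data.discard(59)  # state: {6, 50, 61, 91}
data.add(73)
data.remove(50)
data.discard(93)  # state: {6, 61, 73, 91}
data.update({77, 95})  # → {6, 61, 73, 77, 91, 95}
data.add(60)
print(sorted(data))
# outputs [6, 60, 61, 73, 77, 91, 95]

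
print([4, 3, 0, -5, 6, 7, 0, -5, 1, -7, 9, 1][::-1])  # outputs [1, 9, -7, 1, -5, 0, 7, 6, -5, 0, 3, 4]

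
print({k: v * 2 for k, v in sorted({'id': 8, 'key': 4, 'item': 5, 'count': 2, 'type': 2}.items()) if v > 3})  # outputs {'id': 16, 'item': 10, 'key': 8}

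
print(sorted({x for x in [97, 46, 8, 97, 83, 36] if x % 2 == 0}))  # [8, 36, 46]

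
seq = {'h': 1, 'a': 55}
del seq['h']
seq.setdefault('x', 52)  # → 52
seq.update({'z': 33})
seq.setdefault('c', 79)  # 79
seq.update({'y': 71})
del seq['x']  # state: {'a': 55, 'z': 33, 'c': 79, 'y': 71}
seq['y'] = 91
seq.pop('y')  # 91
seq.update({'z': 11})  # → {'a': 55, 'z': 11, 'c': 79}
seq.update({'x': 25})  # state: {'a': 55, 'z': 11, 'c': 79, 'x': 25}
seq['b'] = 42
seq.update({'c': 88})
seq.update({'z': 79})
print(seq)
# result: {'a': 55, 'z': 79, 'c': 88, 'x': 25, 'b': 42}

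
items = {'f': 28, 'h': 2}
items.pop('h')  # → 2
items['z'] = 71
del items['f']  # {'z': 71}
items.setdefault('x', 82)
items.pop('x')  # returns 82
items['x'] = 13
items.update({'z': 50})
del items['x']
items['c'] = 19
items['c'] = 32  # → {'z': 50, 'c': 32}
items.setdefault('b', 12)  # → 12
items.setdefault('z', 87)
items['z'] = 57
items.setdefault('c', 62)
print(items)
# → {'z': 57, 'c': 32, 'b': 12}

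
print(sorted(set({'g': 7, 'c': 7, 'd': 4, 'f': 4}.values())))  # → [4, 7]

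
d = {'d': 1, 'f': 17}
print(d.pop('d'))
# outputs 1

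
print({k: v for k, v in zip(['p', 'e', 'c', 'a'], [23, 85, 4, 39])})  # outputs {'p': 23, 'e': 85, 'c': 4, 'a': 39}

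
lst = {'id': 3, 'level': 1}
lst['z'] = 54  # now {'id': 3, 'level': 1, 'z': 54}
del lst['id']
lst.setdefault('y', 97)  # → 97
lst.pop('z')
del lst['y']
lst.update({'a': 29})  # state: {'level': 1, 'a': 29}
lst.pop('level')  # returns 1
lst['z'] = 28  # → {'a': 29, 'z': 28}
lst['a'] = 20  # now {'a': 20, 'z': 28}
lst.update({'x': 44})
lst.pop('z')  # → 28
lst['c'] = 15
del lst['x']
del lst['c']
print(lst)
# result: {'a': 20}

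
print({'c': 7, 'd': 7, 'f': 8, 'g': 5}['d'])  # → 7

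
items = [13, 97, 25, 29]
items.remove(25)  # [13, 97, 29]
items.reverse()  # [29, 97, 13]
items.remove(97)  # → [29, 13]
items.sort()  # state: [13, 29]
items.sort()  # [13, 29]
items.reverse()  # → [29, 13]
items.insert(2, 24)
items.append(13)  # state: [29, 13, 24, 13]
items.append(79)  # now [29, 13, 24, 13, 79]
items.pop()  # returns 79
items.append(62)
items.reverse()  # [62, 13, 24, 13, 29]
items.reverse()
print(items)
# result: [29, 13, 24, 13, 62]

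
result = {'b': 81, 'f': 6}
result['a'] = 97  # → {'b': 81, 'f': 6, 'a': 97}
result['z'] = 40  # {'b': 81, 'f': 6, 'a': 97, 'z': 40}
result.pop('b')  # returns 81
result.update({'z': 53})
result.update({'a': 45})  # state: {'f': 6, 'a': 45, 'z': 53}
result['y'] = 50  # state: {'f': 6, 'a': 45, 'z': 53, 'y': 50}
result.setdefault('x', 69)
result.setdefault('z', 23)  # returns 53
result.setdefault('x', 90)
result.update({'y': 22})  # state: {'f': 6, 'a': 45, 'z': 53, 'y': 22, 'x': 69}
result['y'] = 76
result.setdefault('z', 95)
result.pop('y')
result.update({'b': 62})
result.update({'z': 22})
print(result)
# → {'f': 6, 'a': 45, 'z': 22, 'x': 69, 'b': 62}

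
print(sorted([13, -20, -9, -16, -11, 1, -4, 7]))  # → [-20, -16, -11, -9, -4, 1, 7, 13]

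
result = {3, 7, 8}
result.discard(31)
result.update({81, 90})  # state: {3, 7, 8, 81, 90}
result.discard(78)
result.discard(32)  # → {3, 7, 8, 81, 90}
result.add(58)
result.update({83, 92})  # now {3, 7, 8, 58, 81, 83, 90, 92}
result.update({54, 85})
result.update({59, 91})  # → {3, 7, 8, 54, 58, 59, 81, 83, 85, 90, 91, 92}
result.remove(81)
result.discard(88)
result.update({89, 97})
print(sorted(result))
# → [3, 7, 8, 54, 58, 59, 83, 85, 89, 90, 91, 92, 97]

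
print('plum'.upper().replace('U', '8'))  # PL8M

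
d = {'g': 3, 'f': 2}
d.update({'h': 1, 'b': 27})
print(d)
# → {'g': 3, 'f': 2, 'h': 1, 'b': 27}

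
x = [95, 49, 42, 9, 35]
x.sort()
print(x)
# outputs [9, 35, 42, 49, 95]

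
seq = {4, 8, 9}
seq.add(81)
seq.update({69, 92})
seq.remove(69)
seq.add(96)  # {4, 8, 9, 81, 92, 96}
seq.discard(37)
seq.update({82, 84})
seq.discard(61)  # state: {4, 8, 9, 81, 82, 84, 92, 96}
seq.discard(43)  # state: {4, 8, 9, 81, 82, 84, 92, 96}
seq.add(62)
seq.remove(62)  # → {4, 8, 9, 81, 82, 84, 92, 96}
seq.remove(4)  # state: {8, 9, 81, 82, 84, 92, 96}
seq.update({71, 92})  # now {8, 9, 71, 81, 82, 84, 92, 96}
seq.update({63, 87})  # {8, 9, 63, 71, 81, 82, 84, 87, 92, 96}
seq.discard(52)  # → {8, 9, 63, 71, 81, 82, 84, 87, 92, 96}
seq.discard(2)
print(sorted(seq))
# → [8, 9, 63, 71, 81, 82, 84, 87, 92, 96]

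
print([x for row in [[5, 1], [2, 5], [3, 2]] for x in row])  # [5, 1, 2, 5, 3, 2]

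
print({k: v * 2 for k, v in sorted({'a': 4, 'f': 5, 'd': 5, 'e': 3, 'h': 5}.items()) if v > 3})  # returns {'a': 8, 'd': 10, 'f': 10, 'h': 10}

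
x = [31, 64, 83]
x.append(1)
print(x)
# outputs [31, 64, 83, 1]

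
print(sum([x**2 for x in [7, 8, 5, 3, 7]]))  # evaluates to 196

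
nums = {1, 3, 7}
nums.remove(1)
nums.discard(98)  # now {3, 7}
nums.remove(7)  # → {3}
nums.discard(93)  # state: {3}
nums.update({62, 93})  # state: {3, 62, 93}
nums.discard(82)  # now {3, 62, 93}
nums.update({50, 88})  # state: {3, 50, 62, 88, 93}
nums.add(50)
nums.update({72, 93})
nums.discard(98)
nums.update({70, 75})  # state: {3, 50, 62, 70, 72, 75, 88, 93}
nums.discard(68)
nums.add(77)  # {3, 50, 62, 70, 72, 75, 77, 88, 93}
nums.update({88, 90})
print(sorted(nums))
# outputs [3, 50, 62, 70, 72, 75, 77, 88, 90, 93]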